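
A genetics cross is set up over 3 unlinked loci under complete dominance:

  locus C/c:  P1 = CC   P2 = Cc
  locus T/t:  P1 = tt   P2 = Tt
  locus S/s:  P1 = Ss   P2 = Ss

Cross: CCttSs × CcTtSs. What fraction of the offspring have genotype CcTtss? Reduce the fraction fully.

P(CcTtss) = 1/16

CCttSs gametes: CtS×4, Cts×4
CcTtSs gametes: CTS×1, CTs×1, CtS×1, Cts×1, cTS×1, cTs×1, ctS×1, cts×1
CCttSs×CcTtSs grid (8·8=64): CCTtSS=4 CCTtSs=8 CCTtss=4 CCttSS=4 CCttSs=8 CCttss=4 CcTtSS=4 CcTtSs=8 CcTtss=4 CcttSS=4 CcttSs=8 Ccttss=4
CcTtss hits 4/64; gcd=4; 4÷4/64÷4 = 1/16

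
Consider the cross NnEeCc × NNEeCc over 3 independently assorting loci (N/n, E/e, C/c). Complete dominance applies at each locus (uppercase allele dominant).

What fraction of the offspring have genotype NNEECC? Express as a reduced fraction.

P(NNEECC) = 1/32

NnEeCc gametes: NEC×1, NEc×1, NeC×1, Nec×1, nEC×1, nEc×1, neC×1, nec×1
NNEeCc gametes: NEC×2, NEc×2, NeC×2, Nec×2
NnEeCc×NNEeCc grid (8·8=64): NNEECC=2 NNEECc=4 NNEEcc=2 NNEeCC=4 NNEeCc=8 NNEecc=4 NNeeCC=2 NNeeCc=4 NNeecc=2 NnEECC=2 NnEECc=4 NnEEcc=2 NnEeCC=4 NnEeCc=8 NnEecc=4 NneeCC=2 NneeCc=4 Nneecc=2
NNEECC hits 2/64; gcd=2; 2÷2/64÷2 = 1/32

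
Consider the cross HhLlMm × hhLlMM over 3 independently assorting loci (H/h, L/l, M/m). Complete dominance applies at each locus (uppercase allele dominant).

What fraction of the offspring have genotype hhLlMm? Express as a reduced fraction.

P(hhLlMm) = 1/8

HhLlMm gametes: HLM×1, HLm×1, HlM×1, Hlm×1, hLM×1, hLm×1, hlM×1, hlm×1
hhLlMM gametes: hLM×4, hlM×4
HhLlMm×hhLlMM grid (8·8=64): HhLLMM=4 HhLLMm=4 HhLlMM=8 HhLlMm=8 HhllMM=4 HhllMm=4 hhLLMM=4 hhLLMm=4 hhLlMM=8 hhLlMm=8 hhllMM=4 hhllMm=4
hhLlMm hits 8/64; gcd=8; 8÷8/64÷8 = 1/8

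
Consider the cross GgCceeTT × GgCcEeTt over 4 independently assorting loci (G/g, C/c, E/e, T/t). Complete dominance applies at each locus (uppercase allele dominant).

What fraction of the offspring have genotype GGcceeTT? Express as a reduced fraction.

P(GGcceeTT) = 1/64

GgCceeTT gametes: GCeT×4, GceT×4, gCeT×4, gceT×4
GgCcEeTt gametes: GCET×1, GCEt×1, GCeT×1, GCet×1, GcET×1, GcEt×1, GceT×1, Gcet×1, gCET×1, gCEt×1, gCeT×1, gCet×1, gcET×1, gcEt×1, gceT×1, gcet×1
GgCceeTT×GgCcEeTt grid (16·16=256): GGCCEeTT=4 GGCCEeTt=4 GGCCeeTT=4 GGCCeeTt=4 GGCcEeTT=8 GGCcEeTt=8 GGCceeTT=8 GGCceeTt=8 GGccEeTT=4 GGccEeTt=4 GGcceeTT=4 GGcceeTt=4 GgCCEeTT=8 GgCCEeTt=8 GgCCeeTT=8 GgCCeeTt=8 GgCcEeTT=16 GgCcEeTt=16 GgCceeTT=16 GgCceeTt=16 GgccEeTT=8 GgccEeTt=8 GgcceeTT=8 GgcceeTt=8 ggCCEeTT=4 ggCCEeTt=4 ggCCeeTT=4 ggCCeeTt=4 ggCcEeTT=8 ggCcEeTt=8 ggCceeTT=8 ggCceeTt=8 ggccEeTT=4 ggccEeTt=4 ggcceeTT=4 ggcceeTt=4
GGcceeTT hits 4/256; gcd=4; 4÷4/256÷4 = 1/64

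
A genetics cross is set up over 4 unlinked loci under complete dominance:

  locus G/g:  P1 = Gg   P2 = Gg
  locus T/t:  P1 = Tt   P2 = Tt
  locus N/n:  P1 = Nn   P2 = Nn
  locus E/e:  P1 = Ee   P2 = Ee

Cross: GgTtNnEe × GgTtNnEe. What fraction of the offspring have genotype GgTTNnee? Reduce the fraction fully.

GgTtNnEe gametes: GTNE×1, GTNe×1, GTnE×1, GTne×1, GtNE×1, GtNe×1, GtnE×1, Gtne×1, gTNE×1, gTNe×1, gTnE×1, gTne×1, gtNE×1, gtNe×1, gtnE×1, gtne×1
GgTtNnEe gametes: GTNE×1, GTNe×1, GTnE×1, GTne×1, GtNE×1, GtNe×1, GtnE×1, Gtne×1, gTNE×1, gTNe×1, gTnE×1, gTne×1, gtNE×1, gtNe×1, gtnE×1, gtne×1
GgTtNnEe×GgTtNnEe grid (16·16=256): GGTTNNEE=1 GGTTNNEe=2 GGTTNNee=1 GGTTNnEE=2 GGTTNnEe=4 GGTTNnee=2 GGTTnnEE=1 GGTTnnEe=2 GGTTnnee=1 GGTtNNEE=2 GGTtNNEe=4 GGTtNNee=2 GGTtNnEE=4 GGTtNnEe=8 GGTtNnee=4 GGTtnnEE=2 GGTtnnEe=4 GGTtnnee=2 GGttNNEE=1 GGttNNEe=2 GGttNNee=1 GGttNnEE=2 GGttNnEe=4 GGttNnee=2 GGttnnEE=1 GGttnnEe=2 GGttnnee=1 GgTTNNEE=2 GgTTNNEe=4 GgTTNNee=2 GgTTNnEE=4 GgTTNnEe=8 GgTTNnee=4 GgTTnnEE=2 GgTTnnEe=4 GgTTnnee=2 GgTtNNEE=4 GgTtNNEe=8 GgTtNNee=4 GgTtNnEE=8 GgTtNnEe=16 GgTtNnee=8 GgTtnnEE=4 GgTtnnEe=8 GgTtnnee=4 GgttNNEE=2 GgttNNEe=4 GgttNNee=2 GgttNnEE=4 GgttNnEe=8 GgttNnee=4 GgttnnEE=2 GgttnnEe=4 Ggttnnee=2 ggTTNNEE=1 ggTTNNEe=2 ggTTNNee=1 ggTTNnEE=2 ggTTNnEe=4 ggTTNnee=2 ggTTnnEE=1 ggTTnnEe=2 ggTTnnee=1 ggTtNNEE=2 ggTtNNEe=4 ggTtNNee=2 ggTtNnEE=4 ggTtNnEe=8 ggTtNnee=4 ggTtnnEE=2 ggTtnnEe=4 ggTtnnee=2 ggttNNEE=1 ggttNNEe=2 ggttNNee=1 ggttNnEE=2 ggttNnEe=4 ggttNnee=2 ggttnnEE=1 ggttnnEe=2 ggttnnee=1
GgTTNnee hits 4/256; gcd=4; 4÷4/256÷4 = 1/64

P(GgTTNnee) = 1/64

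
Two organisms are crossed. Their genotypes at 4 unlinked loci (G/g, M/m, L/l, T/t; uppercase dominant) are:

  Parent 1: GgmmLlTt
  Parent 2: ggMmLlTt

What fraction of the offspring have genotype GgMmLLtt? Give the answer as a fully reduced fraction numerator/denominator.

GgmmLlTt gametes: GmLT×2, GmLt×2, GmlT×2, Gmlt×2, gmLT×2, gmLt×2, gmlT×2, gmlt×2
ggMmLlTt gametes: gMLT×2, gMLt×2, gMlT×2, gMlt×2, gmLT×2, gmLt×2, gmlT×2, gmlt×2
GgmmLlTt×ggMmLlTt grid (16·16=256): GgMmLLTT=4 GgMmLLTt=8 GgMmLLtt=4 GgMmLlTT=8 GgMmLlTt=16 GgMmLltt=8 GgMmllTT=4 GgMmllTt=8 GgMmlltt=4 GgmmLLTT=4 GgmmLLTt=8 GgmmLLtt=4 GgmmLlTT=8 GgmmLlTt=16 GgmmLltt=8 GgmmllTT=4 GgmmllTt=8 Ggmmlltt=4 ggMmLLTT=4 ggMmLLTt=8 ggMmLLtt=4 ggMmLlTT=8 ggMmLlTt=16 ggMmLltt=8 ggMmllTT=4 ggMmllTt=8 ggMmlltt=4 ggmmLLTT=4 ggmmLLTt=8 ggmmLLtt=4 ggmmLlTT=8 ggmmLlTt=16 ggmmLltt=8 ggmmllTT=4 ggmmllTt=8 ggmmlltt=4
GgMmLLtt hits 4/256; gcd=4; 4÷4/256÷4 = 1/64

P(GgMmLLtt) = 1/64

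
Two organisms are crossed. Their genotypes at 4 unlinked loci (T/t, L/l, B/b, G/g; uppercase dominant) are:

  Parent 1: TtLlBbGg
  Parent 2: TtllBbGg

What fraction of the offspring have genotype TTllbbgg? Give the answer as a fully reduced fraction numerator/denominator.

P(TTllbbgg) = 1/128

TtLlBbGg gametes: TLBG×1, TLBg×1, TLbG×1, TLbg×1, TlBG×1, TlBg×1, TlbG×1, Tlbg×1, tLBG×1, tLBg×1, tLbG×1, tLbg×1, tlBG×1, tlBg×1, tlbG×1, tlbg×1
TtllBbGg gametes: TlBG×2, TlBg×2, TlbG×2, Tlbg×2, tlBG×2, tlBg×2, tlbG×2, tlbg×2
TtLlBbGg×TtllBbGg grid (16·16=256): TTLlBBGG=2 TTLlBBGg=4 TTLlBBgg=2 TTLlBbGG=4 TTLlBbGg=8 TTLlBbgg=4 TTLlbbGG=2 TTLlbbGg=4 TTLlbbgg=2 TTllBBGG=2 TTllBBGg=4 TTllBBgg=2 TTllBbGG=4 TTllBbGg=8 TTllBbgg=4 TTllbbGG=2 TTllbbGg=4 TTllbbgg=2 TtLlBBGG=4 TtLlBBGg=8 TtLlBBgg=4 TtLlBbGG=8 TtLlBbGg=16 TtLlBbgg=8 TtLlbbGG=4 TtLlbbGg=8 TtLlbbgg=4 TtllBBGG=4 TtllBBGg=8 TtllBBgg=4 TtllBbGG=8 TtllBbGg=16 TtllBbgg=8 TtllbbGG=4 TtllbbGg=8 Ttllbbgg=4 ttLlBBGG=2 ttLlBBGg=4 ttLlBBgg=2 ttLlBbGG=4 ttLlBbGg=8 ttLlBbgg=4 ttLlbbGG=2 ttLlbbGg=4 ttLlbbgg=2 ttllBBGG=2 ttllBBGg=4 ttllBBgg=2 ttllBbGG=4 ttllBbGg=8 ttllBbgg=4 ttllbbGG=2 ttllbbGg=4 ttllbbgg=2
TTllbbgg hits 2/256; gcd=2; 2÷2/256÷2 = 1/128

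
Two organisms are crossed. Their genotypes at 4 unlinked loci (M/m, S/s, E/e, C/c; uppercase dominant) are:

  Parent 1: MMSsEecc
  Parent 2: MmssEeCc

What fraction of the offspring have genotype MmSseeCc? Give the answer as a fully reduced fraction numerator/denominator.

MMSsEecc gametes: MSEc×4, MSec×4, MsEc×4, Msec×4
MmssEeCc gametes: MsEC×2, MsEc×2, MseC×2, Msec×2, msEC×2, msEc×2, mseC×2, msec×2
MMSsEecc×MmssEeCc grid (16·16=256): MMSsEECc=8 MMSsEEcc=8 MMSsEeCc=16 MMSsEecc=16 MMSseeCc=8 MMSseecc=8 MMssEECc=8 MMssEEcc=8 MMssEeCc=16 MMssEecc=16 MMsseeCc=8 MMsseecc=8 MmSsEECc=8 MmSsEEcc=8 MmSsEeCc=16 MmSsEecc=16 MmSseeCc=8 MmSseecc=8 MmssEECc=8 MmssEEcc=8 MmssEeCc=16 MmssEecc=16 MmsseeCc=8 Mmsseecc=8
MmSseeCc hits 8/256; gcd=8; 8÷8/256÷8 = 1/32

P(MmSseeCc) = 1/32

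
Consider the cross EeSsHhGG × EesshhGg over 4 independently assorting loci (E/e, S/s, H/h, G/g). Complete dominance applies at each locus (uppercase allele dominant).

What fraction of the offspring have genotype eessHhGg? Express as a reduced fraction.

P(eessHhGg) = 1/32

EeSsHhGG gametes: ESHG×2, EShG×2, EsHG×2, EshG×2, eSHG×2, eShG×2, esHG×2, eshG×2
EesshhGg gametes: EshG×4, Eshg×4, eshG×4, eshg×4
EeSsHhGG×EesshhGg grid (16·16=256): EESsHhGG=8 EESsHhGg=8 EESshhGG=8 EESshhGg=8 EEssHhGG=8 EEssHhGg=8 EEsshhGG=8 EEsshhGg=8 EeSsHhGG=16 EeSsHhGg=16 EeSshhGG=16 EeSshhGg=16 EessHhGG=16 EessHhGg=16 EesshhGG=16 EesshhGg=16 eeSsHhGG=8 eeSsHhGg=8 eeSshhGG=8 eeSshhGg=8 eessHhGG=8 eessHhGg=8 eesshhGG=8 eesshhGg=8
eessHhGg hits 8/256; gcd=8; 8÷8/256÷8 = 1/32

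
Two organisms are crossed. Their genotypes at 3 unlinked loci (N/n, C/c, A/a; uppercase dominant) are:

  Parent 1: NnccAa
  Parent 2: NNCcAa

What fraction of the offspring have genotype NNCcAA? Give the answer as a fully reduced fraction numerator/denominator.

NnccAa gametes: NcA×2, Nca×2, ncA×2, nca×2
NNCcAa gametes: NCA×2, NCa×2, NcA×2, Nca×2
NnccAa×NNCcAa grid (8·8=64): NNCcAA=4 NNCcAa=8 NNCcaa=4 NNccAA=4 NNccAa=8 NNccaa=4 NnCcAA=4 NnCcAa=8 NnCcaa=4 NnccAA=4 NnccAa=8 Nnccaa=4
NNCcAA hits 4/64; gcd=4; 4÷4/64÷4 = 1/16

P(NNCcAA) = 1/16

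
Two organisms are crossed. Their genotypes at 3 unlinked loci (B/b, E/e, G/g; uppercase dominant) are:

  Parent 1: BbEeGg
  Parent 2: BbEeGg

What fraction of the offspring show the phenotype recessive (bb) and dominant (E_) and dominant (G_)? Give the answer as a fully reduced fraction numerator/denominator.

BbEeGg gametes: BEG×1, BEg×1, BeG×1, Beg×1, bEG×1, bEg×1, beG×1, beg×1
BbEeGg gametes: BEG×1, BEg×1, BeG×1, Beg×1, bEG×1, bEg×1, beG×1, beg×1
BbEeGg×BbEeGg grid (8·8=64): BBEEGG=1 BBEEGg=2 BBEEgg=1 BBEeGG=2 BBEeGg=4 BBEegg=2 BBeeGG=1 BBeeGg=2 BBeegg=1 BbEEGG=2 BbEEGg=4 BbEEgg=2 BbEeGG=4 BbEeGg=8 BbEegg=4 BbeeGG=2 BbeeGg=4 Bbeegg=2 bbEEGG=1 bbEEGg=2 bbEEgg=1 bbEeGG=2 bbEeGg=4 bbEegg=2 bbeeGG=1 bbeeGg=2 bbeegg=1
bb E_ G_ hits 9/64; gcd=1; 9÷1/64÷1 = 9/64

P(bb E_ G_) = 9/64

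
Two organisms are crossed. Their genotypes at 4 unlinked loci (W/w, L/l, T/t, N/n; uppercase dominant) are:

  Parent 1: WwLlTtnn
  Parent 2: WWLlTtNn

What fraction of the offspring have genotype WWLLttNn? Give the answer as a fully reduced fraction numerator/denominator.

P(WWLLttNn) = 1/64

WwLlTtnn gametes: WLTn×2, WLtn×2, WlTn×2, Wltn×2, wLTn×2, wLtn×2, wlTn×2, wltn×2
WWLlTtNn gametes: WLTN×2, WLTn×2, WLtN×2, WLtn×2, WlTN×2, WlTn×2, WltN×2, Wltn×2
WwLlTtnn×WWLlTtNn grid (16·16=256): WWLLTTNn=4 WWLLTTnn=4 WWLLTtNn=8 WWLLTtnn=8 WWLLttNn=4 WWLLttnn=4 WWLlTTNn=8 WWLlTTnn=8 WWLlTtNn=16 WWLlTtnn=16 WWLlttNn=8 WWLlttnn=8 WWllTTNn=4 WWllTTnn=4 WWllTtNn=8 WWllTtnn=8 WWllttNn=4 WWllttnn=4 WwLLTTNn=4 WwLLTTnn=4 WwLLTtNn=8 WwLLTtnn=8 WwLLttNn=4 WwLLttnn=4 WwLlTTNn=8 WwLlTTnn=8 WwLlTtNn=16 WwLlTtnn=16 WwLlttNn=8 WwLlttnn=8 WwllTTNn=4 WwllTTnn=4 WwllTtNn=8 WwllTtnn=8 WwllttNn=4 Wwllttnn=4
WWLLttNn hits 4/256; gcd=4; 4÷4/256÷4 = 1/64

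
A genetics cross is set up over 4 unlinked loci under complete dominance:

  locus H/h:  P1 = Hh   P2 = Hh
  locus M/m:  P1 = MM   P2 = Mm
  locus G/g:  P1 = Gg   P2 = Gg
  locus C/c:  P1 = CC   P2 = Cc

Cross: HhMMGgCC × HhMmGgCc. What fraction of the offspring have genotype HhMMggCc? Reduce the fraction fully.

P(HhMMggCc) = 1/32

HhMMGgCC gametes: HMGC×4, HMgC×4, hMGC×4, hMgC×4
HhMmGgCc gametes: HMGC×1, HMGc×1, HMgC×1, HMgc×1, HmGC×1, HmGc×1, HmgC×1, Hmgc×1, hMGC×1, hMGc×1, hMgC×1, hMgc×1, hmGC×1, hmGc×1, hmgC×1, hmgc×1
HhMMGgCC×HhMmGgCc grid (16·16=256): HHMMGGCC=4 HHMMGGCc=4 HHMMGgCC=8 HHMMGgCc=8 HHMMggCC=4 HHMMggCc=4 HHMmGGCC=4 HHMmGGCc=4 HHMmGgCC=8 HHMmGgCc=8 HHMmggCC=4 HHMmggCc=4 HhMMGGCC=8 HhMMGGCc=8 HhMMGgCC=16 HhMMGgCc=16 HhMMggCC=8 HhMMggCc=8 HhMmGGCC=8 HhMmGGCc=8 HhMmGgCC=16 HhMmGgCc=16 HhMmggCC=8 HhMmggCc=8 hhMMGGCC=4 hhMMGGCc=4 hhMMGgCC=8 hhMMGgCc=8 hhMMggCC=4 hhMMggCc=4 hhMmGGCC=4 hhMmGGCc=4 hhMmGgCC=8 hhMmGgCc=8 hhMmggCC=4 hhMmggCc=4
HhMMggCc hits 8/256; gcd=8; 8÷8/256÷8 = 1/32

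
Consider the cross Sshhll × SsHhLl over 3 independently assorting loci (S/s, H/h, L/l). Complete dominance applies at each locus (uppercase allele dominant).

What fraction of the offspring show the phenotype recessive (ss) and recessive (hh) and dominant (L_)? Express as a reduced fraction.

Sshhll gametes: Shl×4, shl×4
SsHhLl gametes: SHL×1, SHl×1, ShL×1, Shl×1, sHL×1, sHl×1, shL×1, shl×1
Sshhll×SsHhLl grid (8·8=64): SSHhLl=4 SSHhll=4 SShhLl=4 SShhll=4 SsHhLl=8 SsHhll=8 SshhLl=8 Sshhll=8 ssHhLl=4 ssHhll=4 sshhLl=4 sshhll=4
ss hh L_ hits 4/64; gcd=4; 4÷4/64÷4 = 1/16

P(ss hh L_) = 1/16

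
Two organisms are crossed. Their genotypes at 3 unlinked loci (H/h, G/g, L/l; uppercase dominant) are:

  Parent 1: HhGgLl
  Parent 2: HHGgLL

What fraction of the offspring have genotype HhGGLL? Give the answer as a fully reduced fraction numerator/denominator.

HhGgLl gametes: HGL×1, HGl×1, HgL×1, Hgl×1, hGL×1, hGl×1, hgL×1, hgl×1
HHGgLL gametes: HGL×4, HgL×4
HhGgLl×HHGgLL grid (8·8=64): HHGGLL=4 HHGGLl=4 HHGgLL=8 HHGgLl=8 HHggLL=4 HHggLl=4 HhGGLL=4 HhGGLl=4 HhGgLL=8 HhGgLl=8 HhggLL=4 HhggLl=4
HhGGLL hits 4/64; gcd=4; 4÷4/64÷4 = 1/16

P(HhGGLL) = 1/16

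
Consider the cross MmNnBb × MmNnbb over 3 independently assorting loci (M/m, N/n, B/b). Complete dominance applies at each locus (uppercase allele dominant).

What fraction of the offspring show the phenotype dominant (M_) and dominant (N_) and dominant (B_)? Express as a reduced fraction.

P(M_ N_ B_) = 9/32

MmNnBb gametes: MNB×1, MNb×1, MnB×1, Mnb×1, mNB×1, mNb×1, mnB×1, mnb×1
MmNnbb gametes: MNb×2, Mnb×2, mNb×2, mnb×2
MmNnBb×MmNnbb grid (8·8=64): MMNNBb=2 MMNNbb=2 MMNnBb=4 MMNnbb=4 MMnnBb=2 MMnnbb=2 MmNNBb=4 MmNNbb=4 MmNnBb=8 MmNnbb=8 MmnnBb=4 Mmnnbb=4 mmNNBb=2 mmNNbb=2 mmNnBb=4 mmNnbb=4 mmnnBb=2 mmnnbb=2
M_ N_ B_ hits 18/64; gcd=2; 18÷2/64÷2 = 9/32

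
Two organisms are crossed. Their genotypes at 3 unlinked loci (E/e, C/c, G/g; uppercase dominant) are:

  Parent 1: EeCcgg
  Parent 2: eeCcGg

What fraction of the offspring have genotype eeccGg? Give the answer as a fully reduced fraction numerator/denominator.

EeCcgg gametes: ECg×2, Ecg×2, eCg×2, ecg×2
eeCcGg gametes: eCG×2, eCg×2, ecG×2, ecg×2
EeCcgg×eeCcGg grid (8·8=64): EeCCGg=4 EeCCgg=4 EeCcGg=8 EeCcgg=8 EeccGg=4 Eeccgg=4 eeCCGg=4 eeCCgg=4 eeCcGg=8 eeCcgg=8 eeccGg=4 eeccgg=4
eeccGg hits 4/64; gcd=4; 4÷4/64÷4 = 1/16

P(eeccGg) = 1/16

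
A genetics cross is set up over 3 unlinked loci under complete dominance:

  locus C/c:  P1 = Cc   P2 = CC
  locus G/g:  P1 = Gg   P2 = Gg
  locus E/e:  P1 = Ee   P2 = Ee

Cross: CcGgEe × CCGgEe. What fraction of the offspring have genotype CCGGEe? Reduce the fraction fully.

CcGgEe gametes: CGE×1, CGe×1, CgE×1, Cge×1, cGE×1, cGe×1, cgE×1, cge×1
CCGgEe gametes: CGE×2, CGe×2, CgE×2, Cge×2
CcGgEe×CCGgEe grid (8·8=64): CCGGEE=2 CCGGEe=4 CCGGee=2 CCGgEE=4 CCGgEe=8 CCGgee=4 CCggEE=2 CCggEe=4 CCggee=2 CcGGEE=2 CcGGEe=4 CcGGee=2 CcGgEE=4 CcGgEe=8 CcGgee=4 CcggEE=2 CcggEe=4 Ccggee=2
CCGGEe hits 4/64; gcd=4; 4÷4/64÷4 = 1/16

P(CCGGEe) = 1/16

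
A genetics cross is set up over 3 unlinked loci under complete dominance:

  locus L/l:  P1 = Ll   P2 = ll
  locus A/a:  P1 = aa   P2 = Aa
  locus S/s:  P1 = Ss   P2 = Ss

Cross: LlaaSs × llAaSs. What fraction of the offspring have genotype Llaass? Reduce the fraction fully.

LlaaSs gametes: LaS×2, Las×2, laS×2, las×2
llAaSs gametes: lAS×2, lAs×2, laS×2, las×2
LlaaSs×llAaSs grid (8·8=64): LlAaSS=4 LlAaSs=8 LlAass=4 LlaaSS=4 LlaaSs=8 Llaass=4 llAaSS=4 llAaSs=8 llAass=4 llaaSS=4 llaaSs=8 llaass=4
Llaass hits 4/64; gcd=4; 4÷4/64÷4 = 1/16

P(Llaass) = 1/16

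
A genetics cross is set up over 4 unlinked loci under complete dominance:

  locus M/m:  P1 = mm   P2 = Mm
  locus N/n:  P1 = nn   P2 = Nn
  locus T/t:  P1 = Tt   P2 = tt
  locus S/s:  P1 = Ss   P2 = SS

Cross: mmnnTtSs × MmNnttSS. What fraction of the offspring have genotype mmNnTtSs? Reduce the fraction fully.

mmnnTtSs gametes: mnTS×4, mnTs×4, mntS×4, mnts×4
MmNnttSS gametes: MNtS×4, MntS×4, mNtS×4, mntS×4
mmnnTtSs×MmNnttSS grid (16·16=256): MmNnTtSS=16 MmNnTtSs=16 MmNnttSS=16 MmNnttSs=16 MmnnTtSS=16 MmnnTtSs=16 MmnnttSS=16 MmnnttSs=16 mmNnTtSS=16 mmNnTtSs=16 mmNnttSS=16 mmNnttSs=16 mmnnTtSS=16 mmnnTtSs=16 mmnnttSS=16 mmnnttSs=16
mmNnTtSs hits 16/256; gcd=16; 16÷16/256÷16 = 1/16

P(mmNnTtSs) = 1/16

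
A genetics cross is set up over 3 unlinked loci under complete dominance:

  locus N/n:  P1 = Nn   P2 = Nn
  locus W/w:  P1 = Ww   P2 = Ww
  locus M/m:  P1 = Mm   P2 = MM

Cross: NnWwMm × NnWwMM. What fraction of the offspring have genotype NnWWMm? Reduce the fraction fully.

P(NnWWMm) = 1/16

NnWwMm gametes: NWM×1, NWm×1, NwM×1, Nwm×1, nWM×1, nWm×1, nwM×1, nwm×1
NnWwMM gametes: NWM×2, NwM×2, nWM×2, nwM×2
NnWwMm×NnWwMM grid (8·8=64): NNWWMM=2 NNWWMm=2 NNWwMM=4 NNWwMm=4 NNwwMM=2 NNwwMm=2 NnWWMM=4 NnWWMm=4 NnWwMM=8 NnWwMm=8 NnwwMM=4 NnwwMm=4 nnWWMM=2 nnWWMm=2 nnWwMM=4 nnWwMm=4 nnwwMM=2 nnwwMm=2
NnWWMm hits 4/64; gcd=4; 4÷4/64÷4 = 1/16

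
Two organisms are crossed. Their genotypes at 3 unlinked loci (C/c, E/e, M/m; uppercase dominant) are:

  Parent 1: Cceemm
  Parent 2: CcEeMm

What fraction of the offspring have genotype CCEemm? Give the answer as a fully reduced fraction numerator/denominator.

Cceemm gametes: Cem×4, cem×4
CcEeMm gametes: CEM×1, CEm×1, CeM×1, Cem×1, cEM×1, cEm×1, ceM×1, cem×1
Cceemm×CcEeMm grid (8·8=64): CCEeMm=4 CCEemm=4 CCeeMm=4 CCeemm=4 CcEeMm=8 CcEemm=8 CceeMm=8 Cceemm=8 ccEeMm=4 ccEemm=4 cceeMm=4 cceemm=4
CCEemm hits 4/64; gcd=4; 4÷4/64÷4 = 1/16

P(CCEemm) = 1/16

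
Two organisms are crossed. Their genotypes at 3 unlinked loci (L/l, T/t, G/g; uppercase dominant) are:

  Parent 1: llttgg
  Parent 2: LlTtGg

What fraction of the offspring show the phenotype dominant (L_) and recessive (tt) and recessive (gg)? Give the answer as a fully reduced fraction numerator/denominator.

P(L_ tt gg) = 1/8

llttgg gametes: ltg×8
LlTtGg gametes: LTG×1, LTg×1, LtG×1, Ltg×1, lTG×1, lTg×1, ltG×1, ltg×1
llttgg×LlTtGg grid (8·8=64): LlTtGg=8 LlTtgg=8 LlttGg=8 Llttgg=8 llTtGg=8 llTtgg=8 llttGg=8 llttgg=8
L_ tt gg hits 8/64; gcd=8; 8÷8/64÷8 = 1/8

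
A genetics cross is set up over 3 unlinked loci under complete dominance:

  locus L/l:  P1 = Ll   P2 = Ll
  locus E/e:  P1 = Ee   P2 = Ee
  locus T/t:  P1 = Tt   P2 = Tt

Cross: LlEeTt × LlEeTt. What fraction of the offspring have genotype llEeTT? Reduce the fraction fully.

LlEeTt gametes: LET×1, LEt×1, LeT×1, Let×1, lET×1, lEt×1, leT×1, let×1
LlEeTt gametes: LET×1, LEt×1, LeT×1, Let×1, lET×1, lEt×1, leT×1, let×1
LlEeTt×LlEeTt grid (8·8=64): LLEETT=1 LLEETt=2 LLEEtt=1 LLEeTT=2 LLEeTt=4 LLEett=2 LLeeTT=1 LLeeTt=2 LLeett=1 LlEETT=2 LlEETt=4 LlEEtt=2 LlEeTT=4 LlEeTt=8 LlEett=4 LleeTT=2 LleeTt=4 Lleett=2 llEETT=1 llEETt=2 llEEtt=1 llEeTT=2 llEeTt=4 llEett=2 lleeTT=1 lleeTt=2 lleett=1
llEeTT hits 2/64; gcd=2; 2÷2/64÷2 = 1/32

P(llEeTT) = 1/32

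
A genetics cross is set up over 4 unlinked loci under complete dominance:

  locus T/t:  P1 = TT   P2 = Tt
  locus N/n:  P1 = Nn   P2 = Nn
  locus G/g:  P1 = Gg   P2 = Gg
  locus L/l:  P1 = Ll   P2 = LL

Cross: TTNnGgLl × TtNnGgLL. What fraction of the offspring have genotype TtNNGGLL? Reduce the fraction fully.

P(TtNNGGLL) = 1/64

TTNnGgLl gametes: TNGL×2, TNGl×2, TNgL×2, TNgl×2, TnGL×2, TnGl×2, TngL×2, Tngl×2
TtNnGgLL gametes: TNGL×2, TNgL×2, TnGL×2, TngL×2, tNGL×2, tNgL×2, tnGL×2, tngL×2
TTNnGgLl×TtNnGgLL grid (16·16=256): TTNNGGLL=4 TTNNGGLl=4 TTNNGgLL=8 TTNNGgLl=8 TTNNggLL=4 TTNNggLl=4 TTNnGGLL=8 TTNnGGLl=8 TTNnGgLL=16 TTNnGgLl=16 TTNnggLL=8 TTNnggLl=8 TTnnGGLL=4 TTnnGGLl=4 TTnnGgLL=8 TTnnGgLl=8 TTnnggLL=4 TTnnggLl=4 TtNNGGLL=4 TtNNGGLl=4 TtNNGgLL=8 TtNNGgLl=8 TtNNggLL=4 TtNNggLl=4 TtNnGGLL=8 TtNnGGLl=8 TtNnGgLL=16 TtNnGgLl=16 TtNnggLL=8 TtNnggLl=8 TtnnGGLL=4 TtnnGGLl=4 TtnnGgLL=8 TtnnGgLl=8 TtnnggLL=4 TtnnggLl=4
TtNNGGLL hits 4/256; gcd=4; 4÷4/256÷4 = 1/64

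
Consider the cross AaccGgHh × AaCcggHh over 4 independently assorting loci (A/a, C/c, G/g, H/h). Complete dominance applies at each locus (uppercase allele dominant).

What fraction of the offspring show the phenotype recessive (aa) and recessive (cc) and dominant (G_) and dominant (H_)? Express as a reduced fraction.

P(aa cc G_ H_) = 3/64

AaccGgHh gametes: AcGH×2, AcGh×2, AcgH×2, Acgh×2, acGH×2, acGh×2, acgH×2, acgh×2
AaCcggHh gametes: ACgH×2, ACgh×2, AcgH×2, Acgh×2, aCgH×2, aCgh×2, acgH×2, acgh×2
AaccGgHh×AaCcggHh grid (16·16=256): AACcGgHH=4 AACcGgHh=8 AACcGghh=4 AACcggHH=4 AACcggHh=8 AACcgghh=4 AAccGgHH=4 AAccGgHh=8 AAccGghh=4 AAccggHH=4 AAccggHh=8 AAccgghh=4 AaCcGgHH=8 AaCcGgHh=16 AaCcGghh=8 AaCcggHH=8 AaCcggHh=16 AaCcgghh=8 AaccGgHH=8 AaccGgHh=16 AaccGghh=8 AaccggHH=8 AaccggHh=16 Aaccgghh=8 aaCcGgHH=4 aaCcGgHh=8 aaCcGghh=4 aaCcggHH=4 aaCcggHh=8 aaCcgghh=4 aaccGgHH=4 aaccGgHh=8 aaccGghh=4 aaccggHH=4 aaccggHh=8 aaccgghh=4
aa cc G_ H_ hits 12/256; gcd=4; 12÷4/256÷4 = 3/64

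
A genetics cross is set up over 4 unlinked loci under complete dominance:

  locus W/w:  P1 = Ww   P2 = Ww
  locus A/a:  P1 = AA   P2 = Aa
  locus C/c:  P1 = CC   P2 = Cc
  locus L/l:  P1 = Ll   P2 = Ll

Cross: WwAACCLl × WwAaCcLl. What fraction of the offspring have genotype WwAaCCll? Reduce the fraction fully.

P(WwAaCCll) = 1/32

WwAACCLl gametes: WACL×4, WACl×4, wACL×4, wACl×4
WwAaCcLl gametes: WACL×1, WACl×1, WAcL×1, WAcl×1, WaCL×1, WaCl×1, WacL×1, Wacl×1, wACL×1, wACl×1, wAcL×1, wAcl×1, waCL×1, waCl×1, wacL×1, wacl×1
WwAACCLl×WwAaCcLl grid (16·16=256): WWAACCLL=4 WWAACCLl=8 WWAACCll=4 WWAACcLL=4 WWAACcLl=8 WWAACcll=4 WWAaCCLL=4 WWAaCCLl=8 WWAaCCll=4 WWAaCcLL=4 WWAaCcLl=8 WWAaCcll=4 WwAACCLL=8 WwAACCLl=16 WwAACCll=8 WwAACcLL=8 WwAACcLl=16 WwAACcll=8 WwAaCCLL=8 WwAaCCLl=16 WwAaCCll=8 WwAaCcLL=8 WwAaCcLl=16 WwAaCcll=8 wwAACCLL=4 wwAACCLl=8 wwAACCll=4 wwAACcLL=4 wwAACcLl=8 wwAACcll=4 wwAaCCLL=4 wwAaCCLl=8 wwAaCCll=4 wwAaCcLL=4 wwAaCcLl=8 wwAaCcll=4
WwAaCCll hits 8/256; gcd=8; 8÷8/256÷8 = 1/32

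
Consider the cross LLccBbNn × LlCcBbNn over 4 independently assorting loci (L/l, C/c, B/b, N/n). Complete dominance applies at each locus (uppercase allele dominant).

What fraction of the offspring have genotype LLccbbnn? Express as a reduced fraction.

P(LLccbbnn) = 1/64

LLccBbNn gametes: LcBN×4, LcBn×4, LcbN×4, Lcbn×4
LlCcBbNn gametes: LCBN×1, LCBn×1, LCbN×1, LCbn×1, LcBN×1, LcBn×1, LcbN×1, Lcbn×1, lCBN×1, lCBn×1, lCbN×1, lCbn×1, lcBN×1, lcBn×1, lcbN×1, lcbn×1
LLccBbNn×LlCcBbNn grid (16·16=256): LLCcBBNN=4 LLCcBBNn=8 LLCcBBnn=4 LLCcBbNN=8 LLCcBbNn=16 LLCcBbnn=8 LLCcbbNN=4 LLCcbbNn=8 LLCcbbnn=4 LLccBBNN=4 LLccBBNn=8 LLccBBnn=4 LLccBbNN=8 LLccBbNn=16 LLccBbnn=8 LLccbbNN=4 LLccbbNn=8 LLccbbnn=4 LlCcBBNN=4 LlCcBBNn=8 LlCcBBnn=4 LlCcBbNN=8 LlCcBbNn=16 LlCcBbnn=8 LlCcbbNN=4 LlCcbbNn=8 LlCcbbnn=4 LlccBBNN=4 LlccBBNn=8 LlccBBnn=4 LlccBbNN=8 LlccBbNn=16 LlccBbnn=8 LlccbbNN=4 LlccbbNn=8 Llccbbnn=4
LLccbbnn hits 4/256; gcd=4; 4÷4/256÷4 = 1/64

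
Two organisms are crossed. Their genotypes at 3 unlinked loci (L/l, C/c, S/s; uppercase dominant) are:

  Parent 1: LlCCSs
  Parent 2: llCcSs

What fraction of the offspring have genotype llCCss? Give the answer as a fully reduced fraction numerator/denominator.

LlCCSs gametes: LCS×2, LCs×2, lCS×2, lCs×2
llCcSs gametes: lCS×2, lCs×2, lcS×2, lcs×2
LlCCSs×llCcSs grid (8·8=64): LlCCSS=4 LlCCSs=8 LlCCss=4 LlCcSS=4 LlCcSs=8 LlCcss=4 llCCSS=4 llCCSs=8 llCCss=4 llCcSS=4 llCcSs=8 llCcss=4
llCCss hits 4/64; gcd=4; 4÷4/64÷4 = 1/16

P(llCCss) = 1/16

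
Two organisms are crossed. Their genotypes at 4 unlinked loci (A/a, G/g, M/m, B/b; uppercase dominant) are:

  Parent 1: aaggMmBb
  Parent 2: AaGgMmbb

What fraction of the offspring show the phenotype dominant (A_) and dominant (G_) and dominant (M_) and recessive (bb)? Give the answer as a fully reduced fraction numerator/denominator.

P(A_ G_ M_ bb) = 3/32

aaggMmBb gametes: agMB×4, agMb×4, agmB×4, agmb×4
AaGgMmbb gametes: AGMb×2, AGmb×2, AgMb×2, Agmb×2, aGMb×2, aGmb×2, agMb×2, agmb×2
aaggMmBb×AaGgMmbb grid (16·16=256): AaGgMMBb=8 AaGgMMbb=8 AaGgMmBb=16 AaGgMmbb=16 AaGgmmBb=8 AaGgmmbb=8 AaggMMBb=8 AaggMMbb=8 AaggMmBb=16 AaggMmbb=16 AaggmmBb=8 Aaggmmbb=8 aaGgMMBb=8 aaGgMMbb=8 aaGgMmBb=16 aaGgMmbb=16 aaGgmmBb=8 aaGgmmbb=8 aaggMMBb=8 aaggMMbb=8 aaggMmBb=16 aaggMmbb=16 aaggmmBb=8 aaggmmbb=8
A_ G_ M_ bb hits 24/256; gcd=8; 24÷8/256÷8 = 3/32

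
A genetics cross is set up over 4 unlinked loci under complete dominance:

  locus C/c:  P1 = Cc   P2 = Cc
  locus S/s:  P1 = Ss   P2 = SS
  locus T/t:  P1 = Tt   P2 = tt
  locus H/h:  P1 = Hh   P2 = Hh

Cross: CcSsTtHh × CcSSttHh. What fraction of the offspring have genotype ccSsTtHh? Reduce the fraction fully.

CcSsTtHh gametes: CSTH×1, CSTh×1, CStH×1, CSth×1, CsTH×1, CsTh×1, CstH×1, Csth×1, cSTH×1, cSTh×1, cStH×1, cSth×1, csTH×1, csTh×1, cstH×1, csth×1
CcSSttHh gametes: CStH×4, CSth×4, cStH×4, cSth×4
CcSsTtHh×CcSSttHh grid (16·16=256): CCSSTtHH=4 CCSSTtHh=8 CCSSTthh=4 CCSSttHH=4 CCSSttHh=8 CCSStthh=4 CCSsTtHH=4 CCSsTtHh=8 CCSsTthh=4 CCSsttHH=4 CCSsttHh=8 CCSstthh=4 CcSSTtHH=8 CcSSTtHh=16 CcSSTthh=8 CcSSttHH=8 CcSSttHh=16 CcSStthh=8 CcSsTtHH=8 CcSsTtHh=16 CcSsTthh=8 CcSsttHH=8 CcSsttHh=16 CcSstthh=8 ccSSTtHH=4 ccSSTtHh=8 ccSSTthh=4 ccSSttHH=4 ccSSttHh=8 ccSStthh=4 ccSsTtHH=4 ccSsTtHh=8 ccSsTthh=4 ccSsttHH=4 ccSsttHh=8 ccSstthh=4
ccSsTtHh hits 8/256; gcd=8; 8÷8/256÷8 = 1/32

P(ccSsTtHh) = 1/32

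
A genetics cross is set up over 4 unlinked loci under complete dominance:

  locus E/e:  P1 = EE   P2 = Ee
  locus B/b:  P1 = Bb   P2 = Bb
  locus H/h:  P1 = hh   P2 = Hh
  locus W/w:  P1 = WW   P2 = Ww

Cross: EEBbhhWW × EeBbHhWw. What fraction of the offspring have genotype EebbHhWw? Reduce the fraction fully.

P(EebbHhWw) = 1/32

EEBbhhWW gametes: EBhW×8, EbhW×8
EeBbHhWw gametes: EBHW×1, EBHw×1, EBhW×1, EBhw×1, EbHW×1, EbHw×1, EbhW×1, Ebhw×1, eBHW×1, eBHw×1, eBhW×1, eBhw×1, ebHW×1, ebHw×1, ebhW×1, ebhw×1
EEBbhhWW×EeBbHhWw grid (16·16=256): EEBBHhWW=8 EEBBHhWw=8 EEBBhhWW=8 EEBBhhWw=8 EEBbHhWW=16 EEBbHhWw=16 EEBbhhWW=16 EEBbhhWw=16 EEbbHhWW=8 EEbbHhWw=8 EEbbhhWW=8 EEbbhhWw=8 EeBBHhWW=8 EeBBHhWw=8 EeBBhhWW=8 EeBBhhWw=8 EeBbHhWW=16 EeBbHhWw=16 EeBbhhWW=16 EeBbhhWw=16 EebbHhWW=8 EebbHhWw=8 EebbhhWW=8 EebbhhWw=8
EebbHhWw hits 8/256; gcd=8; 8÷8/256÷8 = 1/32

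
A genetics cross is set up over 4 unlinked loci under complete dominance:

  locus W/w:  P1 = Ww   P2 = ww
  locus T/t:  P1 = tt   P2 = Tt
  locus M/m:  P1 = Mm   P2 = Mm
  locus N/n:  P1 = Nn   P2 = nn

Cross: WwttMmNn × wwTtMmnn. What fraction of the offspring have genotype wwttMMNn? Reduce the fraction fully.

P(wwttMMNn) = 1/32

WwttMmNn gametes: WtMN×2, WtMn×2, WtmN×2, Wtmn×2, wtMN×2, wtMn×2, wtmN×2, wtmn×2
wwTtMmnn gametes: wTMn×4, wTmn×4, wtMn×4, wtmn×4
WwttMmNn×wwTtMmnn grid (16·16=256): WwTtMMNn=8 WwTtMMnn=8 WwTtMmNn=16 WwTtMmnn=16 WwTtmmNn=8 WwTtmmnn=8 WwttMMNn=8 WwttMMnn=8 WwttMmNn=16 WwttMmnn=16 WwttmmNn=8 Wwttmmnn=8 wwTtMMNn=8 wwTtMMnn=8 wwTtMmNn=16 wwTtMmnn=16 wwTtmmNn=8 wwTtmmnn=8 wwttMMNn=8 wwttMMnn=8 wwttMmNn=16 wwttMmnn=16 wwttmmNn=8 wwttmmnn=8
wwttMMNn hits 8/256; gcd=8; 8÷8/256÷8 = 1/32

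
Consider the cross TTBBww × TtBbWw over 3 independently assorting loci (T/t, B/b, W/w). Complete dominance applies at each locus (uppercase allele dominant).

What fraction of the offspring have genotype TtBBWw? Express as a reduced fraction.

P(TtBBWw) = 1/8

TTBBww gametes: TBw×8
TtBbWw gametes: TBW×1, TBw×1, TbW×1, Tbw×1, tBW×1, tBw×1, tbW×1, tbw×1
TTBBww×TtBbWw grid (8·8=64): TTBBWw=8 TTBBww=8 TTBbWw=8 TTBbww=8 TtBBWw=8 TtBBww=8 TtBbWw=8 TtBbww=8
TtBBWw hits 8/64; gcd=8; 8÷8/64÷8 = 1/8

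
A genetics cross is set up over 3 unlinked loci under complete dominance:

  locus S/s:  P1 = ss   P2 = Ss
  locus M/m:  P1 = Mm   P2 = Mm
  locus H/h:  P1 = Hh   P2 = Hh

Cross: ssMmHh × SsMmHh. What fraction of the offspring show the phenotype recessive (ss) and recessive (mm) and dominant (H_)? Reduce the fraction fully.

ssMmHh gametes: sMH×2, sMh×2, smH×2, smh×2
SsMmHh gametes: SMH×1, SMh×1, SmH×1, Smh×1, sMH×1, sMh×1, smH×1, smh×1
ssMmHh×SsMmHh grid (8·8=64): SsMMHH=2 SsMMHh=4 SsMMhh=2 SsMmHH=4 SsMmHh=8 SsMmhh=4 SsmmHH=2 SsmmHh=4 Ssmmhh=2 ssMMHH=2 ssMMHh=4 ssMMhh=2 ssMmHH=4 ssMmHh=8 ssMmhh=4 ssmmHH=2 ssmmHh=4 ssmmhh=2
ss mm H_ hits 6/64; gcd=2; 6÷2/64÷2 = 3/32

P(ss mm H_) = 3/32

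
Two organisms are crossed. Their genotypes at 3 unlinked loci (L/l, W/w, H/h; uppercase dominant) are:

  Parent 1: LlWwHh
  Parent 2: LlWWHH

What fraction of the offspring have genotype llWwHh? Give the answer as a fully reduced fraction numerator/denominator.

LlWwHh gametes: LWH×1, LWh×1, LwH×1, Lwh×1, lWH×1, lWh×1, lwH×1, lwh×1
LlWWHH gametes: LWH×4, lWH×4
LlWwHh×LlWWHH grid (8·8=64): LLWWHH=4 LLWWHh=4 LLWwHH=4 LLWwHh=4 LlWWHH=8 LlWWHh=8 LlWwHH=8 LlWwHh=8 llWWHH=4 llWWHh=4 llWwHH=4 llWwHh=4
llWwHh hits 4/64; gcd=4; 4÷4/64÷4 = 1/16

P(llWwHh) = 1/16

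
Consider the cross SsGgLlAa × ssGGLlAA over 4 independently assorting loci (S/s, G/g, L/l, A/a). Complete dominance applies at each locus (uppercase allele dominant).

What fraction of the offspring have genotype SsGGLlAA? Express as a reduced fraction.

P(SsGGLlAA) = 1/16

SsGgLlAa gametes: SGLA×1, SGLa×1, SGlA×1, SGla×1, SgLA×1, SgLa×1, SglA×1, Sgla×1, sGLA×1, sGLa×1, sGlA×1, sGla×1, sgLA×1, sgLa×1, sglA×1, sgla×1
ssGGLlAA gametes: sGLA×8, sGlA×8
SsGgLlAa×ssGGLlAA grid (16·16=256): SsGGLLAA=8 SsGGLLAa=8 SsGGLlAA=16 SsGGLlAa=16 SsGGllAA=8 SsGGllAa=8 SsGgLLAA=8 SsGgLLAa=8 SsGgLlAA=16 SsGgLlAa=16 SsGgllAA=8 SsGgllAa=8 ssGGLLAA=8 ssGGLLAa=8 ssGGLlAA=16 ssGGLlAa=16 ssGGllAA=8 ssGGllAa=8 ssGgLLAA=8 ssGgLLAa=8 ssGgLlAA=16 ssGgLlAa=16 ssGgllAA=8 ssGgllAa=8
SsGGLlAA hits 16/256; gcd=16; 16÷16/256÷16 = 1/16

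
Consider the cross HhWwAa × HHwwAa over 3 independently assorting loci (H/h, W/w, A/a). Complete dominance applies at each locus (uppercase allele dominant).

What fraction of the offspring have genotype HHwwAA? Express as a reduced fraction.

P(HHwwAA) = 1/16

HhWwAa gametes: HWA×1, HWa×1, HwA×1, Hwa×1, hWA×1, hWa×1, hwA×1, hwa×1
HHwwAa gametes: HwA×4, Hwa×4
HhWwAa×HHwwAa grid (8·8=64): HHWwAA=4 HHWwAa=8 HHWwaa=4 HHwwAA=4 HHwwAa=8 HHwwaa=4 HhWwAA=4 HhWwAa=8 HhWwaa=4 HhwwAA=4 HhwwAa=8 Hhwwaa=4
HHwwAA hits 4/64; gcd=4; 4÷4/64÷4 = 1/16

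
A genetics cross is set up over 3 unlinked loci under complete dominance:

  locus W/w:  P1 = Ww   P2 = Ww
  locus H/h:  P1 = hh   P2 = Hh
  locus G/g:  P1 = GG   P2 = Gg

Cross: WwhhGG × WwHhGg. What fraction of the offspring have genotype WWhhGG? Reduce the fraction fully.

WwhhGG gametes: WhG×4, whG×4
WwHhGg gametes: WHG×1, WHg×1, WhG×1, Whg×1, wHG×1, wHg×1, whG×1, whg×1
WwhhGG×WwHhGg grid (8·8=64): WWHhGG=4 WWHhGg=4 WWhhGG=4 WWhhGg=4 WwHhGG=8 WwHhGg=8 WwhhGG=8 WwhhGg=8 wwHhGG=4 wwHhGg=4 wwhhGG=4 wwhhGg=4
WWhhGG hits 4/64; gcd=4; 4÷4/64÷4 = 1/16

P(WWhhGG) = 1/16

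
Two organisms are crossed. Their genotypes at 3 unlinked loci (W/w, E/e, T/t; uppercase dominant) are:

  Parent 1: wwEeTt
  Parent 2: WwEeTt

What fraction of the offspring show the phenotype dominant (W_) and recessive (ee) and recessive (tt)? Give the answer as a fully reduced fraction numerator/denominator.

P(W_ ee tt) = 1/32

wwEeTt gametes: wET×2, wEt×2, weT×2, wet×2
WwEeTt gametes: WET×1, WEt×1, WeT×1, Wet×1, wET×1, wEt×1, weT×1, wet×1
wwEeTt×WwEeTt grid (8·8=64): WwEETT=2 WwEETt=4 WwEEtt=2 WwEeTT=4 WwEeTt=8 WwEett=4 WweeTT=2 WweeTt=4 Wweett=2 wwEETT=2 wwEETt=4 wwEEtt=2 wwEeTT=4 wwEeTt=8 wwEett=4 wweeTT=2 wweeTt=4 wweett=2
W_ ee tt hits 2/64; gcd=2; 2÷2/64÷2 = 1/32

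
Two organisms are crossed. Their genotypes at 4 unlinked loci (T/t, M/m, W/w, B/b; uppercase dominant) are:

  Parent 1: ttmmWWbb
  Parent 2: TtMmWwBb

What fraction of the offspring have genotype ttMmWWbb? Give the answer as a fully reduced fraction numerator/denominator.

ttmmWWbb gametes: tmWb×16
TtMmWwBb gametes: TMWB×1, TMWb×1, TMwB×1, TMwb×1, TmWB×1, TmWb×1, TmwB×1, Tmwb×1, tMWB×1, tMWb×1, tMwB×1, tMwb×1, tmWB×1, tmWb×1, tmwB×1, tmwb×1
ttmmWWbb×TtMmWwBb grid (16·16=256): TtMmWWBb=16 TtMmWWbb=16 TtMmWwBb=16 TtMmWwbb=16 TtmmWWBb=16 TtmmWWbb=16 TtmmWwBb=16 TtmmWwbb=16 ttMmWWBb=16 ttMmWWbb=16 ttMmWwBb=16 ttMmWwbb=16 ttmmWWBb=16 ttmmWWbb=16 ttmmWwBb=16 ttmmWwbb=16
ttMmWWbb hits 16/256; gcd=16; 16÷16/256÷16 = 1/16

P(ttMmWWbb) = 1/16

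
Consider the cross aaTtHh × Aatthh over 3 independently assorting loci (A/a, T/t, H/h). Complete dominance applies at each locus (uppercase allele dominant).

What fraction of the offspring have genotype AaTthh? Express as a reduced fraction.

P(AaTthh) = 1/8

aaTtHh gametes: aTH×2, aTh×2, atH×2, ath×2
Aatthh gametes: Ath×4, ath×4
aaTtHh×Aatthh grid (8·8=64): AaTtHh=8 AaTthh=8 AattHh=8 Aatthh=8 aaTtHh=8 aaTthh=8 aattHh=8 aatthh=8
AaTthh hits 8/64; gcd=8; 8÷8/64÷8 = 1/8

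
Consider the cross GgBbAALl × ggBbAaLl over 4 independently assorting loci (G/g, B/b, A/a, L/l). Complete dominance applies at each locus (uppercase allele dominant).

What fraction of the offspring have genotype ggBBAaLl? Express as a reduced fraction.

P(ggBBAaLl) = 1/32

GgBbAALl gametes: GBAL×2, GBAl×2, GbAL×2, GbAl×2, gBAL×2, gBAl×2, gbAL×2, gbAl×2
ggBbAaLl gametes: gBAL×2, gBAl×2, gBaL×2, gBal×2, gbAL×2, gbAl×2, gbaL×2, gbal×2
GgBbAALl×ggBbAaLl grid (16·16=256): GgBBAALL=4 GgBBAALl=8 GgBBAAll=4 GgBBAaLL=4 GgBBAaLl=8 GgBBAall=4 GgBbAALL=8 GgBbAALl=16 GgBbAAll=8 GgBbAaLL=8 GgBbAaLl=16 GgBbAall=8 GgbbAALL=4 GgbbAALl=8 GgbbAAll=4 GgbbAaLL=4 GgbbAaLl=8 GgbbAall=4 ggBBAALL=4 ggBBAALl=8 ggBBAAll=4 ggBBAaLL=4 ggBBAaLl=8 ggBBAall=4 ggBbAALL=8 ggBbAALl=16 ggBbAAll=8 ggBbAaLL=8 ggBbAaLl=16 ggBbAall=8 ggbbAALL=4 ggbbAALl=8 ggbbAAll=4 ggbbAaLL=4 ggbbAaLl=8 ggbbAall=4
ggBBAaLl hits 8/256; gcd=8; 8÷8/256÷8 = 1/32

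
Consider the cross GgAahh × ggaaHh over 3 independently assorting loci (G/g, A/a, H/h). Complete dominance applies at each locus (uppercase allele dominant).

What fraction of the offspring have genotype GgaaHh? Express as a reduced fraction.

P(GgaaHh) = 1/8

GgAahh gametes: GAh×2, Gah×2, gAh×2, gah×2
ggaaHh gametes: gaH×4, gah×4
GgAahh×ggaaHh grid (8·8=64): GgAaHh=8 GgAahh=8 GgaaHh=8 Ggaahh=8 ggAaHh=8 ggAahh=8 ggaaHh=8 ggaahh=8
GgaaHh hits 8/64; gcd=8; 8÷8/64÷8 = 1/8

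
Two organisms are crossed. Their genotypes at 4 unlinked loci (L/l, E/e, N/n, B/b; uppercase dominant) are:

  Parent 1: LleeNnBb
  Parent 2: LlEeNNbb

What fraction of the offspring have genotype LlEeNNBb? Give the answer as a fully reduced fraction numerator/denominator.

LleeNnBb gametes: LeNB×2, LeNb×2, LenB×2, Lenb×2, leNB×2, leNb×2, lenB×2, lenb×2
LlEeNNbb gametes: LENb×4, LeNb×4, lENb×4, leNb×4
LleeNnBb×LlEeNNbb grid (16·16=256): LLEeNNBb=8 LLEeNNbb=8 LLEeNnBb=8 LLEeNnbb=8 LLeeNNBb=8 LLeeNNbb=8 LLeeNnBb=8 LLeeNnbb=8 LlEeNNBb=16 LlEeNNbb=16 LlEeNnBb=16 LlEeNnbb=16 LleeNNBb=16 LleeNNbb=16 LleeNnBb=16 LleeNnbb=16 llEeNNBb=8 llEeNNbb=8 llEeNnBb=8 llEeNnbb=8 lleeNNBb=8 lleeNNbb=8 lleeNnBb=8 lleeNnbb=8
LlEeNNBb hits 16/256; gcd=16; 16÷16/256÷16 = 1/16

P(LlEeNNBb) = 1/16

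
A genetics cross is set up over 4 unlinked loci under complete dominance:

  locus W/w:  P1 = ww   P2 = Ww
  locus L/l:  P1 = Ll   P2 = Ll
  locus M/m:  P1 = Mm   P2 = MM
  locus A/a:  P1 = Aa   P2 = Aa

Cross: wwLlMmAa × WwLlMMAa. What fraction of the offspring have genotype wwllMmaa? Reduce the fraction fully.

wwLlMmAa gametes: wLMA×2, wLMa×2, wLmA×2, wLma×2, wlMA×2, wlMa×2, wlmA×2, wlma×2
WwLlMMAa gametes: WLMA×2, WLMa×2, WlMA×2, WlMa×2, wLMA×2, wLMa×2, wlMA×2, wlMa×2
wwLlMmAa×WwLlMMAa grid (16·16=256): WwLLMMAA=4 WwLLMMAa=8 WwLLMMaa=4 WwLLMmAA=4 WwLLMmAa=8 WwLLMmaa=4 WwLlMMAA=8 WwLlMMAa=16 WwLlMMaa=8 WwLlMmAA=8 WwLlMmAa=16 WwLlMmaa=8 WwllMMAA=4 WwllMMAa=8 WwllMMaa=4 WwllMmAA=4 WwllMmAa=8 WwllMmaa=4 wwLLMMAA=4 wwLLMMAa=8 wwLLMMaa=4 wwLLMmAA=4 wwLLMmAa=8 wwLLMmaa=4 wwLlMMAA=8 wwLlMMAa=16 wwLlMMaa=8 wwLlMmAA=8 wwLlMmAa=16 wwLlMmaa=8 wwllMMAA=4 wwllMMAa=8 wwllMMaa=4 wwllMmAA=4 wwllMmAa=8 wwllMmaa=4
wwllMmaa hits 4/256; gcd=4; 4÷4/256÷4 = 1/64

P(wwllMmaa) = 1/64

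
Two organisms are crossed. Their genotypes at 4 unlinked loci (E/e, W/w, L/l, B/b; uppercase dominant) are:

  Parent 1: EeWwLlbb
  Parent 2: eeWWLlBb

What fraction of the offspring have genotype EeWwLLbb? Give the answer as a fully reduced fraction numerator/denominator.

P(EeWwLLbb) = 1/32

EeWwLlbb gametes: EWLb×2, EWlb×2, EwLb×2, Ewlb×2, eWLb×2, eWlb×2, ewLb×2, ewlb×2
eeWWLlBb gametes: eWLB×4, eWLb×4, eWlB×4, eWlb×4
EeWwLlbb×eeWWLlBb grid (16·16=256): EeWWLLBb=8 EeWWLLbb=8 EeWWLlBb=16 EeWWLlbb=16 EeWWllBb=8 EeWWllbb=8 EeWwLLBb=8 EeWwLLbb=8 EeWwLlBb=16 EeWwLlbb=16 EeWwllBb=8 EeWwllbb=8 eeWWLLBb=8 eeWWLLbb=8 eeWWLlBb=16 eeWWLlbb=16 eeWWllBb=8 eeWWllbb=8 eeWwLLBb=8 eeWwLLbb=8 eeWwLlBb=16 eeWwLlbb=16 eeWwllBb=8 eeWwllbb=8
EeWwLLbb hits 8/256; gcd=8; 8÷8/256÷8 = 1/32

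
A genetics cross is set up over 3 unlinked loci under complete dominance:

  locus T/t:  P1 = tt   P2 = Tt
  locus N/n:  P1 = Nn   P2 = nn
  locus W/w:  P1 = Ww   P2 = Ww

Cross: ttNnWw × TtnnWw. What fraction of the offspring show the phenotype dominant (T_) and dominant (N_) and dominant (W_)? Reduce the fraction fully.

P(T_ N_ W_) = 3/16

ttNnWw gametes: tNW×2, tNw×2, tnW×2, tnw×2
TtnnWw gametes: TnW×2, Tnw×2, tnW×2, tnw×2
ttNnWw×TtnnWw grid (8·8=64): TtNnWW=4 TtNnWw=8 TtNnww=4 TtnnWW=4 TtnnWw=8 Ttnnww=4 ttNnWW=4 ttNnWw=8 ttNnww=4 ttnnWW=4 ttnnWw=8 ttnnww=4
T_ N_ W_ hits 12/64; gcd=4; 12÷4/64÷4 = 3/16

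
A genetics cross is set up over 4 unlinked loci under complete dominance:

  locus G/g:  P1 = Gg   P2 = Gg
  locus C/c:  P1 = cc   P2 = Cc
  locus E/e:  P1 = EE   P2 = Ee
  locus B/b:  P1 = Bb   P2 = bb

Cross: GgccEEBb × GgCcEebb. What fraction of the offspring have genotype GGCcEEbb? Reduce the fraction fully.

GgccEEBb gametes: GcEB×4, GcEb×4, gcEB×4, gcEb×4
GgCcEebb gametes: GCEb×2, GCeb×2, GcEb×2, Gceb×2, gCEb×2, gCeb×2, gcEb×2, gceb×2
GgccEEBb×GgCcEebb grid (16·16=256): GGCcEEBb=8 GGCcEEbb=8 GGCcEeBb=8 GGCcEebb=8 GGccEEBb=8 GGccEEbb=8 GGccEeBb=8 GGccEebb=8 GgCcEEBb=16 GgCcEEbb=16 GgCcEeBb=16 GgCcEebb=16 GgccEEBb=16 GgccEEbb=16 GgccEeBb=16 GgccEebb=16 ggCcEEBb=8 ggCcEEbb=8 ggCcEeBb=8 ggCcEebb=8 ggccEEBb=8 ggccEEbb=8 ggccEeBb=8 ggccEebb=8
GGCcEEbb hits 8/256; gcd=8; 8÷8/256÷8 = 1/32

P(GGCcEEbb) = 1/32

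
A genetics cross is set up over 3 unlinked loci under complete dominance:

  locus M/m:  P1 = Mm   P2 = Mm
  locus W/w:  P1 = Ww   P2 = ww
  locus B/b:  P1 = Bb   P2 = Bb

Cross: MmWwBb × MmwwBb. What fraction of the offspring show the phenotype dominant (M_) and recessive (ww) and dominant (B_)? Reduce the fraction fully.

P(M_ ww B_) = 9/32

MmWwBb gametes: MWB×1, MWb×1, MwB×1, Mwb×1, mWB×1, mWb×1, mwB×1, mwb×1
MmwwBb gametes: MwB×2, Mwb×2, mwB×2, mwb×2
MmWwBb×MmwwBb grid (8·8=64): MMWwBB=2 MMWwBb=4 MMWwbb=2 MMwwBB=2 MMwwBb=4 MMwwbb=2 MmWwBB=4 MmWwBb=8 MmWwbb=4 MmwwBB=4 MmwwBb=8 Mmwwbb=4 mmWwBB=2 mmWwBb=4 mmWwbb=2 mmwwBB=2 mmwwBb=4 mmwwbb=2
M_ ww B_ hits 18/64; gcd=2; 18÷2/64÷2 = 9/32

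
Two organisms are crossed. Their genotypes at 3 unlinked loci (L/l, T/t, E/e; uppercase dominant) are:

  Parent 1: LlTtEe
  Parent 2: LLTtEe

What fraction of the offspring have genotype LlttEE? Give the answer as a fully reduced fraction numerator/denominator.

P(LlttEE) = 1/32

LlTtEe gametes: LTE×1, LTe×1, LtE×1, Lte×1, lTE×1, lTe×1, ltE×1, lte×1
LLTtEe gametes: LTE×2, LTe×2, LtE×2, Lte×2
LlTtEe×LLTtEe grid (8·8=64): LLTTEE=2 LLTTEe=4 LLTTee=2 LLTtEE=4 LLTtEe=8 LLTtee=4 LLttEE=2 LLttEe=4 LLttee=2 LlTTEE=2 LlTTEe=4 LlTTee=2 LlTtEE=4 LlTtEe=8 LlTtee=4 LlttEE=2 LlttEe=4 Llttee=2
LlttEE hits 2/64; gcd=2; 2÷2/64÷2 = 1/32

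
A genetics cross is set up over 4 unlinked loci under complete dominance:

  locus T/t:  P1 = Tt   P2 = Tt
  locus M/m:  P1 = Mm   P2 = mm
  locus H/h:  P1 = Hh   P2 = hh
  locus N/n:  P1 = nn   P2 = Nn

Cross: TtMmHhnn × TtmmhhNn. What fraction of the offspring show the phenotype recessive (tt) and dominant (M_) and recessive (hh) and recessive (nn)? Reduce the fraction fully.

P(tt M_ hh nn) = 1/32

TtMmHhnn gametes: TMHn×2, TMhn×2, TmHn×2, Tmhn×2, tMHn×2, tMhn×2, tmHn×2, tmhn×2
TtmmhhNn gametes: TmhN×4, Tmhn×4, tmhN×4, tmhn×4
TtMmHhnn×TtmmhhNn grid (16·16=256): TTMmHhNn=8 TTMmHhnn=8 TTMmhhNn=8 TTMmhhnn=8 TTmmHhNn=8 TTmmHhnn=8 TTmmhhNn=8 TTmmhhnn=8 TtMmHhNn=16 TtMmHhnn=16 TtMmhhNn=16 TtMmhhnn=16 TtmmHhNn=16 TtmmHhnn=16 TtmmhhNn=16 Ttmmhhnn=16 ttMmHhNn=8 ttMmHhnn=8 ttMmhhNn=8 ttMmhhnn=8 ttmmHhNn=8 ttmmHhnn=8 ttmmhhNn=8 ttmmhhnn=8
tt M_ hh nn hits 8/256; gcd=8; 8÷8/256÷8 = 1/32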